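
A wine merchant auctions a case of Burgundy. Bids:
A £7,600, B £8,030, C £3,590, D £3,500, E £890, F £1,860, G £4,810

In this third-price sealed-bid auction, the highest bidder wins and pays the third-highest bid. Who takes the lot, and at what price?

Bids ranked: 8,030 (B) > 7,600 (A) > 4,810 (G) > 3,590 (C) > 3,500 (D) > 1,860 (F) > …
B wins; payment is bid #3 in the ranking = £4,810.

B pays £4,810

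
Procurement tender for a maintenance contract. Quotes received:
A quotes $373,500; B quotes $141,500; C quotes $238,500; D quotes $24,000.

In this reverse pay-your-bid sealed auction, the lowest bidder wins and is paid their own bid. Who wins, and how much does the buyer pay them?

D is paid $24,000

Rule: the lowest bidder wins and is paid their own bid.
Sorting bids: 24,000 (D) < 141,500 (B) < 238,500 (C) < 373,500 (A)
D is lowest → is paid own bid, $24,000.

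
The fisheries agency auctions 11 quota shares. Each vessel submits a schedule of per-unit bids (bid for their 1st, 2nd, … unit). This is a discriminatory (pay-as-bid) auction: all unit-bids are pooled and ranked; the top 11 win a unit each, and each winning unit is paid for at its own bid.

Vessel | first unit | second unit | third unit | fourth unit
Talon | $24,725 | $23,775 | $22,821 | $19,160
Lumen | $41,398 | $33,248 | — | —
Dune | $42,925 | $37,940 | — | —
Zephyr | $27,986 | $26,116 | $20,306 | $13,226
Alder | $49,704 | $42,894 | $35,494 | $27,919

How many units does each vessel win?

Alder 4, Dune 2, Lumen 2, Talon 1, Zephyr 2

All unit-bids, highest first — top 11: 49,704 (Alder-1), 42,925 (Dune-1), 42,894 (Alder-2), 41,398 (Lumen-1), 37,940 (Dune-2), 35,494 (Alder-3), 33,248 (Lumen-2), 27,986 (Zephyr-1), 27,919 (Alder-4), 26,116 (Zephyr-2), 24,725 (Talon-1)
Next rejected bid: $23,775 (not a price — pay-as-bid).
Allocation: Alder 4, Dune 2, Lumen 2, Talon 1, Zephyr 2.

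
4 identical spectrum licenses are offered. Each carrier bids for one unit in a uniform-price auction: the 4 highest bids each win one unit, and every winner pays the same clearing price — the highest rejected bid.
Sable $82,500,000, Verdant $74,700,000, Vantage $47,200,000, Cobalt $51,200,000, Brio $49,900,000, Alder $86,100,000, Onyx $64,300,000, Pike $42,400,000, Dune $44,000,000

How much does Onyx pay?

Onyx pays $51,200,000

Bids ranked high→low: 86,100,000 (Alder), 82,500,000 (Sable), 74,700,000 (Verdant), 64,300,000 (Onyx), 51,200,000 (Cobalt), 49,900,000 (Brio), …
Winners (4 units): Alder, Sable, Verdant, Onyx.
Clearing price = highest rejected bid = $51,200,000.
Onyx wins → pays $51,200,000.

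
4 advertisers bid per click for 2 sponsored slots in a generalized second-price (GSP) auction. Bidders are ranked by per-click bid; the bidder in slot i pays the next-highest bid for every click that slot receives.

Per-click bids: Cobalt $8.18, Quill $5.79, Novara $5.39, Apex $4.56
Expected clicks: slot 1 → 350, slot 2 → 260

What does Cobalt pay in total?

Cobalt pays $2026.50

Ranked by bid: $8.18 (Cobalt) > $5.79 (Quill) > $5.39 (Novara) > …
Cobalt holds slot 1 → pays next bid $5.79 × 350 clicks = $2026.50.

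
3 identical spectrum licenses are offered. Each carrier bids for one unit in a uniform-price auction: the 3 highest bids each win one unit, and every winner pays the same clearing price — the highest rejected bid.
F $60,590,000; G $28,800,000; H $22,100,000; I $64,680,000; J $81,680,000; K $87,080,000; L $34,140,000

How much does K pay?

K pays $60,590,000

Bids ranked high→low: 87,080,000 (K), 81,680,000 (J), 64,680,000 (I), 60,590,000 (F), 34,140,000 (L), …
The 3 highest are K, J, I.
Clearing price = highest rejected bid = $60,590,000.
K wins → pays $60,590,000.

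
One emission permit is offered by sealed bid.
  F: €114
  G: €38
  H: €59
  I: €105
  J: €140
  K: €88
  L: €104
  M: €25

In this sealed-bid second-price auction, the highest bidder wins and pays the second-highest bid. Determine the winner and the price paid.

Sorting bids: 140 (J) > 114 (F) > 105 (I) > 104 (L) > 88 (K) > 59 (H) > …
J is highest; pays the second-highest bid, €114.

J pays €114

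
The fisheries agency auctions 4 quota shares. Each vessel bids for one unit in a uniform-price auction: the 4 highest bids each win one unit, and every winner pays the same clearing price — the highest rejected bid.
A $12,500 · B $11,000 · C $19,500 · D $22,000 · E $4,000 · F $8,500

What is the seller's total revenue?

Total revenue: $34,000

Bids ranked high→low: 22,000 (D), 19,500 (C), 12,500 (A), 11,000 (B), 8,500 (F), 4,000 (E)
Winners (4 units): D, C, A, B.
First losing bid is F's $8,500, which sets the uniform price.
Total revenue = 4 × $8,500 = $34,000.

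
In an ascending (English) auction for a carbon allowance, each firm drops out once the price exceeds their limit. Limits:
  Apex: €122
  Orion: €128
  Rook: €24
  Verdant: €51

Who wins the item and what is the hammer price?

Rule: the price rises until one bidder remains; the winner pays the price at which the last rival dropped out.
Sorting limits: 128 (Orion) > 122 (Apex) > 51 (Verdant) > 24 (Rook)
Once the price passes €122, only Orion is left; the hammer falls at Apex's limit of €122.

Orion wins at €122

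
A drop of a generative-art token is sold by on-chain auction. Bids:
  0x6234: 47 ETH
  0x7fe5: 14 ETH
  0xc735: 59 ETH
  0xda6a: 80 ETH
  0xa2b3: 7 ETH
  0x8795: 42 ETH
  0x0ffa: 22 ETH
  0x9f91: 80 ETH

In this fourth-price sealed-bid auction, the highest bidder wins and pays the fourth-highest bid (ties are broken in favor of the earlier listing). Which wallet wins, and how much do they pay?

0xda6a pays 47 ETH

Rule: the highest bidder wins and pays the fourth-highest bid.
Bids ranked: 80 (0xda6a) > 80 (0x9f91) > 59 (0xc735) > 47 (0x6234) > 42 (0x8795) > 22 (0x0ffa) > …
0xda6a and 0x9f91 tie at 80 ETH; tie-break gives it to 0xda6a.
0xda6a is highest; pays the fourth-highest bid, 47 ETH.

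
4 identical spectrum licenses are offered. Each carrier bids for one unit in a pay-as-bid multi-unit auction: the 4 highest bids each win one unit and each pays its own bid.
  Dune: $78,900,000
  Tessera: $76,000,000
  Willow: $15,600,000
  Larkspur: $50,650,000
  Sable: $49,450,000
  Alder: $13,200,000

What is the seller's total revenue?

Total revenue: $255,000,000

Ordering the bids: 78,900,000 (Dune), 76,000,000 (Tessera), 50,650,000 (Larkspur), 49,450,000 (Sable), 15,600,000 (Willow), 13,200,000 (Alder)
Winners (4 units): Dune, Tessera, Larkspur, Sable.
Total revenue = 78,900,000 + 76,000,000 + 50,650,000 + 49,450,000 = $255,000,000.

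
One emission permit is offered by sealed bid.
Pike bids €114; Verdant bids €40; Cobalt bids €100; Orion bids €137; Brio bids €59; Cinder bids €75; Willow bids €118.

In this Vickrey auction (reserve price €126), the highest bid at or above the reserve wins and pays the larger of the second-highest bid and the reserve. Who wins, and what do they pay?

Rule: the highest bid at or above the reserve wins and pays the larger of the second-highest bid and the reserve.
Bids ranked: 137 (Orion) > 118 (Willow) > 114 (Pike) > 100 (Cobalt) > 75 (Cinder) > 59 (Brio) > …
Highest eligible bid: Orion at €137.
max(second-highest €118, reserve €126) = €126.

Orion pays €126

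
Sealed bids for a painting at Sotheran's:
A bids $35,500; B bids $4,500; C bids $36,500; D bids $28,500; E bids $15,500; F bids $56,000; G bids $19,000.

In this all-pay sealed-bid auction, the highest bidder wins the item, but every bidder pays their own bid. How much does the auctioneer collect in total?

All-pay sealed-bid auction: the highest bidder wins the item, but every bidder pays their own bid.
Bids ranked: 56,000 (F) > 36,500 (C) > 35,500 (A) > 28,500 (D) > 19,000 (G) > 15,500 (E) > …
F wins with the top bid; all bids are sunk regardless.
Every bidder forfeits their bid regardless of winning.
Revenue = 35,500 + 4,500 + 36,500 + 28,500 + 15,500 + 56,000 + 19,000 = $195,500.

Total revenue: $195,500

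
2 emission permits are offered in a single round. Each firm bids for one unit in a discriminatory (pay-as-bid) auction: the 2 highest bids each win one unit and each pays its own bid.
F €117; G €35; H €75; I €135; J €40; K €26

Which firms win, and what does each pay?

I €135, F €117

Ordering the bids: 135 (I), 117 (F), 75 (H), 40 (J), …
Top 2: I, F.
Each winner pays its own bid: I €135, F €117.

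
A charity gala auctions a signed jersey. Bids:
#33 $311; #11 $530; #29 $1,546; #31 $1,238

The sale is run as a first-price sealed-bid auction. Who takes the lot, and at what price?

First-price sealed-bid auction: the highest bidder wins and pays their own bid.
Bids ranked: 1,546 (#29) > 1,238 (#31) > 530 (#11) > 311 (#33)
First-price: #29 pays what they bid, $1,546.

#29 pays $1,546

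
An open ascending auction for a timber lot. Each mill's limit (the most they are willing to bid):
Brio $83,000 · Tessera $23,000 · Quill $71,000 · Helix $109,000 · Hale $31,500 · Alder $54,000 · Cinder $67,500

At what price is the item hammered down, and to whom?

Helix wins at $83,000

Limits ranked: 109,000 (Helix) > 83,000 (Brio) > 71,000 (Quill) > 67,500 (Cinder) > 54,000 (Alder) > 31,500 (Hale) > …
Once the price passes $83,000, only Helix is left; the hammer falls at Brio's limit of $83,000.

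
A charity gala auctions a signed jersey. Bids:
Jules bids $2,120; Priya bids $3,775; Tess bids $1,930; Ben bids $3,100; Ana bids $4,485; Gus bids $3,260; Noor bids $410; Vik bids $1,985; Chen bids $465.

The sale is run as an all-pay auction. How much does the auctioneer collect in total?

Total revenue: $21,530

Rule: the highest bidder wins the item, but every bidder pays their own bid.
Bids ranked: 4,485 (Ana) > 3,775 (Priya) > 3,260 (Gus) > 3,100 (Ben) > 2,120 (Jules) > 1,985 (Vik) > …
Ana wins with the top bid; all bids are sunk regardless.
Every bidder forfeits their bid regardless of winning.
Revenue = 2,120 + 3,775 + 1,930 + 3,100 + 4,485 + 3,260 + 410 + 1,985 + 465 = $21,530.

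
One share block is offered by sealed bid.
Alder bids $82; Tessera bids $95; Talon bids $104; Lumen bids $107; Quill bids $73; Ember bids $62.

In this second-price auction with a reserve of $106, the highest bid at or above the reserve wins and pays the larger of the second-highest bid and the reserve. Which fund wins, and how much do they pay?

Bids ranked: 107 (Lumen) > 104 (Talon) > 95 (Tessera) > 82 (Alder) > 73 (Quill) > 62 (Ember)
Highest eligible bid: Lumen at $107.
Second-highest bid $104 is below the reserve $106, so the reserve binds → payment $106.

Lumen pays $106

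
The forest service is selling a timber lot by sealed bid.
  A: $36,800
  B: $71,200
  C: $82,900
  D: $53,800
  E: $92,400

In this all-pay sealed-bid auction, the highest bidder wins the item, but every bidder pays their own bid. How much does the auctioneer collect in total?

Total revenue: $337,100

Rule: the highest bidder wins the item, but every bidder pays their own bid.
Sorting bids: 92,400 (E) > 82,900 (C) > 71,200 (B) > 53,800 (D) > 36,800 (A)
E wins with the top bid; all bids are sunk regardless.
Every bidder forfeits their bid regardless of winning.
Revenue = 36,800 + 71,200 + 82,900 + 53,800 + 92,400 = $337,100.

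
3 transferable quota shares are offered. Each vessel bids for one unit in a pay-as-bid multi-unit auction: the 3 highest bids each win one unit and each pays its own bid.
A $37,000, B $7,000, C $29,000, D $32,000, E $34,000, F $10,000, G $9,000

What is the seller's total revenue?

Bids ranked high→low: 37,000 (A), 34,000 (E), 32,000 (D), 29,000 (C), 10,000 (F), …
The 3 highest are A, E, D.
Total revenue = 37,000 + 34,000 + 32,000 = $103,000.

Total revenue: $103,000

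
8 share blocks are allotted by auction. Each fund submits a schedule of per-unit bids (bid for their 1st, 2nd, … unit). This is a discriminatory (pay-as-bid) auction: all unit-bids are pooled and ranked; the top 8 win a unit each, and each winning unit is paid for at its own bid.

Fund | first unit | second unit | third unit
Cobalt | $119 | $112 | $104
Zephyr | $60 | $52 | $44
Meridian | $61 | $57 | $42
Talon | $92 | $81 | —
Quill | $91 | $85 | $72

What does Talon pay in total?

Pooled unit-bids ranked (top 8): 119 (Cobalt-1), 112 (Cobalt-2), 104 (Cobalt-3), 92 (Talon-1), 91 (Quill-1), 85 (Quill-2), 81 (Talon-2), 72 (Quill-3)
Next rejected bid: $61 (not a price — pay-as-bid).
Talon's winning unit-bids: 92 + 81 = $173.

Talon pays $173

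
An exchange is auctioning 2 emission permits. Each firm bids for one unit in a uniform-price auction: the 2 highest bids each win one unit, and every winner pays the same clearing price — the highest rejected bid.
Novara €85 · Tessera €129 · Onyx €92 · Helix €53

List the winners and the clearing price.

Sorting: 129 (Tessera), 92 (Onyx), 85 (Novara), 53 (Helix)
Top 2: Tessera, Onyx.
Clearing price = highest rejected bid = €85.

Tessera, Onyx; each pays €85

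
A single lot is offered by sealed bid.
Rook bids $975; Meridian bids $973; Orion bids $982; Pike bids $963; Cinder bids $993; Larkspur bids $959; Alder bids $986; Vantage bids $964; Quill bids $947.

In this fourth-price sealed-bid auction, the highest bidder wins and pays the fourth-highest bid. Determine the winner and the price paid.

Rule: the highest bidder wins and pays the fourth-highest bid.
Sorting bids: 993 (Cinder) > 986 (Alder) > 982 (Orion) > 975 (Rook) > 973 (Meridian) > 964 (Vantage) > …
Cinder is highest; pays the fourth-highest bid, $975.

Cinder pays $975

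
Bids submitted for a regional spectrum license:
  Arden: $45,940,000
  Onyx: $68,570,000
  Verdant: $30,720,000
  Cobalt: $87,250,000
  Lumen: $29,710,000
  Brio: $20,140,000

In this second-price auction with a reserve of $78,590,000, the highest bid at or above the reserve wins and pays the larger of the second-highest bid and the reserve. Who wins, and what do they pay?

Bids ranked: 87,250,000 (Cobalt) > 68,570,000 (Onyx) > 45,940,000 (Arden) > 30,720,000 (Verdant) > 29,710,000 (Lumen) > 20,140,000 (Brio)
Highest eligible bid: Cobalt at $87,250,000.
max(second-highest $68,570,000, reserve $78,590,000) = $78,590,000.

Cobalt pays $78,590,000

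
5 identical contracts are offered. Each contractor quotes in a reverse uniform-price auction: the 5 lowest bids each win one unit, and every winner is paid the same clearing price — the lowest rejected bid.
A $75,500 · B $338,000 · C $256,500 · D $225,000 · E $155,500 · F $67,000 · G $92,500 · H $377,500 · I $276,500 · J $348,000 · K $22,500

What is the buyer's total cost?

Bids ranked low→high: 22,500 (K), 67,000 (F), 75,500 (A), 92,500 (G), 155,500 (E), 225,000 (D), 256,500 (C), …
Lowest 5: K, F, A, G, E.
Lowest unsuccessful bid: $225,000 → clearing price.
Total cost = 5 × $225,000 = $1,125,000.

Total cost: $1,125,000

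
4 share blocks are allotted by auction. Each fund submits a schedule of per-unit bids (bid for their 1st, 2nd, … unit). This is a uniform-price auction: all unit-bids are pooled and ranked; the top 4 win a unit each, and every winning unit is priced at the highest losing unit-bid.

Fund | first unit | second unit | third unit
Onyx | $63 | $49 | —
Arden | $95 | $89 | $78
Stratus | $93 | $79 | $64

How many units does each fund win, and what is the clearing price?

Arden 2, Stratus 2; clearing price $78

Pooled unit-bids ranked (top 4): 95 (Arden-1), 93 (Stratus-1), 89 (Arden-2), 79 (Stratus-2)
The (k+1)-th unit-bid is $78.
Allocation: Arden 2, Stratus 2.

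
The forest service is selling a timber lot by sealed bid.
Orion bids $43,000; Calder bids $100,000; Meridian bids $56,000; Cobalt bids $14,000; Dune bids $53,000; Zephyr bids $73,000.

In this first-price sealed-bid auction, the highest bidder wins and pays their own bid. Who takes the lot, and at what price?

Calder pays $100,000

Bids in order: 100,000 (Calder) > 73,000 (Zephyr) > 56,000 (Meridian) > 53,000 (Dune) > 43,000 (Orion) > 14,000 (Cobalt)
Calder has the highest bid and pays exactly that: $100,000.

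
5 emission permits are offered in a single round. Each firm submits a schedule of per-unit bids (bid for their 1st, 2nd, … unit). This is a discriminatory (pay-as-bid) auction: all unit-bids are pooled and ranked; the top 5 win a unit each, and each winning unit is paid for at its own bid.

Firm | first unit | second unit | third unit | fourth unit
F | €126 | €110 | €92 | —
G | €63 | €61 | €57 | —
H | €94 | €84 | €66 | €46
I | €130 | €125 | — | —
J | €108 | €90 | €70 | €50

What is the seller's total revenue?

Merging the schedules and taking the best 5: 130 (I-1), 126 (F-1), 125 (I-2), 110 (F-2), 108 (J-1)
Next rejected bid: €94 (not a price — pay-as-bid).
Each winning unit pays its own bid.
Revenue = 130 + 126 + 125 + 110 + 108 = €599.

Total revenue: €599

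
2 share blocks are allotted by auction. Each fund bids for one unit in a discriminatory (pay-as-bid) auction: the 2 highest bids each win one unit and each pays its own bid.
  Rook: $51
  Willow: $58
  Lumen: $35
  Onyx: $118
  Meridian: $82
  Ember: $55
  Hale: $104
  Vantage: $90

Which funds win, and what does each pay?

Onyx $118, Hale $104

Bids ranked high→low: 118 (Onyx), 104 (Hale), 90 (Vantage), 82 (Meridian), …
Top 2: Onyx, Hale.
Each winner pays its own bid: Onyx $118, Hale $104.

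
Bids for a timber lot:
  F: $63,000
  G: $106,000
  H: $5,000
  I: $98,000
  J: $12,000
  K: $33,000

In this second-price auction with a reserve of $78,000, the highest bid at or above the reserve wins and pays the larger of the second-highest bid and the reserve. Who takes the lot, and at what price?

Rule: the highest bid at or above the reserve wins and pays the larger of the second-highest bid and the reserve.
Bids in order: 106,000 (G) > 98,000 (I) > 63,000 (F) > 33,000 (K) > 12,000 (J) > 5,000 (H)
G has the top bid at or above the reserve ($106,000).
Second-highest bid $98,000 exceeds the reserve $78,000 → payment $98,000.

G pays $98,000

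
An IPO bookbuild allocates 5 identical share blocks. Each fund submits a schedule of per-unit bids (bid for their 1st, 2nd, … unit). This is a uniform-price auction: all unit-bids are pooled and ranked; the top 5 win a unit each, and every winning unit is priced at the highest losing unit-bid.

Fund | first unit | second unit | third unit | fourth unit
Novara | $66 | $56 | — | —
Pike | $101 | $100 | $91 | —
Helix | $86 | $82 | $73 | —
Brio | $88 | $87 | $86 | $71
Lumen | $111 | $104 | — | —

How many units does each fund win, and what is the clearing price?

All unit-bids, highest first — top 5: 111 (Lumen-1), 104 (Lumen-2), 101 (Pike-1), 100 (Pike-2), 91 (Pike-3)
The (k+1)-th unit-bid is $88.
Allocation: Lumen 2, Pike 3.

Lumen 2, Pike 3; clearing price $88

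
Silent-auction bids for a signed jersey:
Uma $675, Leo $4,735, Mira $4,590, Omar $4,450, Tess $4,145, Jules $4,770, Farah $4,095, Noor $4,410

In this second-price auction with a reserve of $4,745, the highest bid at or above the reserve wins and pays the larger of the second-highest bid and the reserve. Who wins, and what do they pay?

Bids ranked: 4,770 (Jules) > 4,735 (Leo) > 4,590 (Mira) > 4,450 (Omar) > 4,410 (Noor) > 4,145 (Tess) > …
Jules has the top bid at or above the reserve ($4,770).
max(second-highest $4,735, reserve $4,745) = $4,745.

Jules pays $4,745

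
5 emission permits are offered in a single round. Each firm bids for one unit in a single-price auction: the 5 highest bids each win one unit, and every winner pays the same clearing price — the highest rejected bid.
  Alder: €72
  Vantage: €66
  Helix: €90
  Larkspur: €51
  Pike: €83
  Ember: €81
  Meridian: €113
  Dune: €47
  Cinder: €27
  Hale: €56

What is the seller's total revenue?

Bids ranked high→low: 113 (Meridian), 90 (Helix), 83 (Pike), 81 (Ember), 72 (Alder), 66 (Vantage), 56 (Hale), …
Top 5: Meridian, Helix, Pike, Ember, Alder.
Highest unsuccessful bid: €66 → clearing price.
Total revenue = 5 × €66 = €330.

Total revenue: €330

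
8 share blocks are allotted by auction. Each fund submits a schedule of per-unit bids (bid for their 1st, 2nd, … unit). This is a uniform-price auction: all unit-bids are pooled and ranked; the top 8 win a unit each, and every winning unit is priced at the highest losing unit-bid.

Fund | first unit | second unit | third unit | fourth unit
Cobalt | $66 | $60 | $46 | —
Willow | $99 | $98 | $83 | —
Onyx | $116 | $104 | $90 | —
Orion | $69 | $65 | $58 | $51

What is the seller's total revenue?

Total revenue: $520

All unit-bids, highest first — top 8: 116 (Onyx-1), 104 (Onyx-2), 99 (Willow-1), 98 (Willow-2), 90 (Onyx-3), 83 (Willow-3), 69 (Orion-1), 66 (Cobalt-1)
First bid not allocated: $65.
Allocation: Cobalt 1, Onyx 3, Orion 1, Willow 3. Every unit priced at $65.
Revenue = 8 × 65 = $520.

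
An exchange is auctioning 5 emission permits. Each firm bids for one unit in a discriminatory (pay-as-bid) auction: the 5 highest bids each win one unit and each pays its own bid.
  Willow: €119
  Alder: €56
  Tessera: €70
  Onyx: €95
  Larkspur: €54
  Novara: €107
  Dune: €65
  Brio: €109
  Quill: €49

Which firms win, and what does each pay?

Ordering the bids: 119 (Willow), 109 (Brio), 107 (Novara), 95 (Onyx), 70 (Tessera), 65 (Dune), 56 (Alder), …
The 5 highest are Willow, Brio, Novara, Onyx, Tessera.
Each winner pays its own bid: Willow €119, Brio €109, Novara €107, Onyx €95, Tessera €70.

Willow €119, Brio €109, Novara €107, Onyx €95, Tessera €70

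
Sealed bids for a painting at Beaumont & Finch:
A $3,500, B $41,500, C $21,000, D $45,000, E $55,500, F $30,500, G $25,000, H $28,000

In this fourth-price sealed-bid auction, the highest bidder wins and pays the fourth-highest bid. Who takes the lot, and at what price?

E pays $30,500

Rule: the highest bidder wins and pays the fourth-highest bid.
Sorting bids: 55,500 (E) > 45,000 (D) > 41,500 (B) > 30,500 (F) > 28,000 (H) > 25,000 (G) > …
E is highest; pays the fourth-highest bid, $30,500.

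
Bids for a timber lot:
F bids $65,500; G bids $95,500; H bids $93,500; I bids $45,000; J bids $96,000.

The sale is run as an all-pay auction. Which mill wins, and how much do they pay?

J pays $96,000

All-pay auction: the highest bidder wins the item, but every bidder pays their own bid.
Bids in order: 96,000 (J) > 95,500 (G) > 93,500 (H) > 65,500 (F) > 45,000 (I)
J wins with the top bid; all bids are sunk regardless.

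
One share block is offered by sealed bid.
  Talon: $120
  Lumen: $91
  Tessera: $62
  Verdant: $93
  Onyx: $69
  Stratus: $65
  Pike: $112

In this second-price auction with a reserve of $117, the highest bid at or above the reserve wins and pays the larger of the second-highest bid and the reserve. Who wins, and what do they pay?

Talon pays $117

Rule: the highest bid at or above the reserve wins and pays the larger of the second-highest bid and the reserve.
Bids ranked: 120 (Talon) > 112 (Pike) > 93 (Verdant) > 91 (Lumen) > 69 (Onyx) > 65 (Stratus) > …
Highest eligible bid: Talon at $120.
max(second-highest $112, reserve $117) = $117.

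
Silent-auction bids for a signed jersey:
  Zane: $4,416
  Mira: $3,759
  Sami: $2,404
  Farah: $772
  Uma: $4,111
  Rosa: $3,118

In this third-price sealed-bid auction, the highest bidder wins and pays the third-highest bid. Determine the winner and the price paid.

Zane pays $3,759

Bids ranked: 4,416 (Zane) > 4,111 (Uma) > 3,759 (Mira) > 3,118 (Rosa) > 2,404 (Sami) > 772 (Farah)
Zane wins; payment is bid #3 in the ranking = $3,759.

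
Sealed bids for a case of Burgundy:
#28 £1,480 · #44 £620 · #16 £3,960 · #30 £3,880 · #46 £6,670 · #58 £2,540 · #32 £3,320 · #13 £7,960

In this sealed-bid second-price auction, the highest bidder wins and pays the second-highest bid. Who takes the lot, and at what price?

Sealed-bid second-price auction: the highest bidder wins and pays the second-highest bid.
Bids in order: 7,960 (#13) > 6,670 (#46) > 3,960 (#16) > 3,880 (#30) > 3,320 (#32) > 2,540 (#58) > …
#13 is highest; pays the second-highest bid, £6,670.

#13 pays £6,670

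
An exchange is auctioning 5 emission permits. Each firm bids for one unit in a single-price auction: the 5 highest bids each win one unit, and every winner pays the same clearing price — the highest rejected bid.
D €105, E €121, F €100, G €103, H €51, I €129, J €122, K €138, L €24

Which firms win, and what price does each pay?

Bids ranked high→low: 138 (K), 129 (I), 122 (J), 121 (E), 105 (D), 103 (G), 100 (F), …
The 5 highest are K, I, J, E, D.
Clearing price = highest rejected bid = €103.

K, I, J, E, D; each pays €103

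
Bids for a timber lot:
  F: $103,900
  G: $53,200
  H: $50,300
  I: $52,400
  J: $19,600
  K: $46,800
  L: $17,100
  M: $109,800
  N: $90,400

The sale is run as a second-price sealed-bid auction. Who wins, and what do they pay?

Second-price sealed-bid auction: the highest bidder wins and pays the second-highest bid.
Bids ranked: 109,800 (M) > 103,900 (F) > 90,400 (N) > 53,200 (G) > 52,400 (I) > 50,300 (H) > …
M is highest; pays the second-highest bid, $103,900.

M pays $103,900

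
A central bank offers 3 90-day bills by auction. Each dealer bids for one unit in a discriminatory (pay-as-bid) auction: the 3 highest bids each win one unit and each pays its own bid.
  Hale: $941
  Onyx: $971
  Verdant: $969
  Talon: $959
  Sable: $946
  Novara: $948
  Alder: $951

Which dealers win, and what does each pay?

Onyx $971, Verdant $969, Talon $959

Sorting: 971 (Onyx), 969 (Verdant), 959 (Talon), 951 (Alder), 948 (Novara), …
Winners (3 units): Onyx, Verdant, Talon.
Each winner pays its own bid: Onyx $971, Verdant $969, Talon $959.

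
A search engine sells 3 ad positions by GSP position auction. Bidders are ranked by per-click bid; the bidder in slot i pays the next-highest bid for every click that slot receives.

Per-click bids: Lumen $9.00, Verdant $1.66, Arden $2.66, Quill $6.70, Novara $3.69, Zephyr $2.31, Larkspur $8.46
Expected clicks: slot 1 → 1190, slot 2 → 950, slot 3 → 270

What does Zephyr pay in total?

Zephyr pays $0.00

Per-click bids in order: $9.00 (Lumen) > $8.46 (Larkspur) > $6.70 (Quill) > $3.69 (Novara) > …
Zephyr ranks below slot 3 → no slot, pays nothing.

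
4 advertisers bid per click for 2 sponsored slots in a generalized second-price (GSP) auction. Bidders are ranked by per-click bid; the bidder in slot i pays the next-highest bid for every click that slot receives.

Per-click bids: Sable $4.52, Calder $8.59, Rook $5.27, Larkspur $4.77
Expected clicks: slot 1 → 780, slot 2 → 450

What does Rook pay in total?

Rook pays $2146.50

Sorting advertisers: $8.59 (Calder) > $5.27 (Rook) > $4.77 (Larkspur) > …
Rook holds slot 2 → pays next bid $4.77 × 450 clicks = $2146.50.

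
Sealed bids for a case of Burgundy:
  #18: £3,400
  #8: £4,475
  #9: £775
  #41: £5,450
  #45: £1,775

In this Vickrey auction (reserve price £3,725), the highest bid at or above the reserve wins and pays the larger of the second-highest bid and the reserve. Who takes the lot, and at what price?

Rule: the highest bid at or above the reserve wins and pays the larger of the second-highest bid and the reserve.
Bids ranked: 5,450 (#41) > 4,475 (#8) > 3,400 (#18) > 1,775 (#45) > 775 (#9)
Highest eligible bid: #41 at £5,450.
max(second-highest £4,475, reserve £3,725) = £4,475; the reserve does not bind.

#41 pays £4,475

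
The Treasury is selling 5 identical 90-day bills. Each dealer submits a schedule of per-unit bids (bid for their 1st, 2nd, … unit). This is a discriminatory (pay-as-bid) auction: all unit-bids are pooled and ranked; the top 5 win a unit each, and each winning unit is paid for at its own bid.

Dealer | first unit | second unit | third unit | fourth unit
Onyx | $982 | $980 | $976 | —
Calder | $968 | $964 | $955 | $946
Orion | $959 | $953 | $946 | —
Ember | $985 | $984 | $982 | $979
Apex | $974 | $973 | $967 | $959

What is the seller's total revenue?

Total revenue: $4,913

Merging the schedules and taking the best 5: 985 (Ember-1), 984 (Ember-2), 982 (Onyx-1), 982 (Ember-3), 980 (Onyx-2)
Next rejected bid: $979 (not a price — pay-as-bid).
Each winning unit pays its own bid.
Revenue = 985 + 984 + 982 + 982 + 980 = $4,913.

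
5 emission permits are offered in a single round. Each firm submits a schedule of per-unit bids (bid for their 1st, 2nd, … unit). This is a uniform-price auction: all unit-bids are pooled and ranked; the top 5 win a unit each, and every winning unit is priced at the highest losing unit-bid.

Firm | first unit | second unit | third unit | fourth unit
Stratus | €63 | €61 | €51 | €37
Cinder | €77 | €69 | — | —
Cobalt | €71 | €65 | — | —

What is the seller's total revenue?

Total revenue: €305

Merging the schedules and taking the best 5: 77 (Cinder-1), 71 (Cobalt-1), 69 (Cinder-2), 65 (Cobalt-2), 63 (Stratus-1)
Highest rejected unit-bid = €61.
Allocation: Cinder 2, Cobalt 2, Stratus 1. Every unit priced at €61.
Revenue = 5 × 61 = €305.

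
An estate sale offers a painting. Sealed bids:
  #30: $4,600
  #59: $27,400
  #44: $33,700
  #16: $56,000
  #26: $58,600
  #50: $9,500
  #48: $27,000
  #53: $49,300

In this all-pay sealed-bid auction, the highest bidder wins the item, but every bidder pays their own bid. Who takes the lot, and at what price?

Bids in order: 58,600 (#26) > 56,000 (#16) > 49,300 (#53) > 33,700 (#44) > 27,400 (#59) > 27,000 (#48) > …
#26 wins with the top bid; all bids are sunk regardless.

#26 pays $58,600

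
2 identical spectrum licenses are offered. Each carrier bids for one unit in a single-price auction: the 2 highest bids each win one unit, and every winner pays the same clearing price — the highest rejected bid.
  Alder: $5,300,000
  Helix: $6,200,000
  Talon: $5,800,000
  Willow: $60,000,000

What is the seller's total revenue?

Total revenue: $11,600,000

Ordering the bids: 60,000,000 (Willow), 6,200,000 (Helix), 5,800,000 (Talon), 5,300,000 (Alder)
Top 2: Willow, Helix.
Clearing price = highest rejected bid = $5,800,000.
Total revenue = 2 × $5,800,000 = $11,600,000.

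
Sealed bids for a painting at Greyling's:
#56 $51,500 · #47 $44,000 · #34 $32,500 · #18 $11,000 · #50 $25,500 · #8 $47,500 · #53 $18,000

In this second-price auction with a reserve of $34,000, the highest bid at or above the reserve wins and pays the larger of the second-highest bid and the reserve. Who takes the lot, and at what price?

#56 pays $47,500

Rule: the highest bid at or above the reserve wins and pays the larger of the second-highest bid and the reserve.
Bids in order: 51,500 (#56) > 47,500 (#8) > 44,000 (#47) > 32,500 (#34) > 25,500 (#50) > 18,000 (#53) > …
#56 has the top bid at or above the reserve ($51,500).
max(second-highest $47,500, reserve $34,000) = $47,500; the reserve does not bind.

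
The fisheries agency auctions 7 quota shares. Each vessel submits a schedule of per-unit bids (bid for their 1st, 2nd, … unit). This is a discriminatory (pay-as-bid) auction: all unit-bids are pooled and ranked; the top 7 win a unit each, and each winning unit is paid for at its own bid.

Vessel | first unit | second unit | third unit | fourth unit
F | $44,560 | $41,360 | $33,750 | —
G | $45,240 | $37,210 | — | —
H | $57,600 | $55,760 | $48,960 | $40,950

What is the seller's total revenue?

Total revenue: $334,430

Merging the schedules and taking the best 7: 57,600 (H-1), 55,760 (H-2), 48,960 (H-3), 45,240 (G-1), 44,560 (F-1), 41,360 (F-2), 40,950 (H-4)
Next rejected bid: $37,210 (not a price — pay-as-bid).
Each winning unit pays its own bid.
Revenue = 57,600 + 55,760 + 48,960 + 45,240 + 44,560 + 41,360 + 40,950 = $334,430.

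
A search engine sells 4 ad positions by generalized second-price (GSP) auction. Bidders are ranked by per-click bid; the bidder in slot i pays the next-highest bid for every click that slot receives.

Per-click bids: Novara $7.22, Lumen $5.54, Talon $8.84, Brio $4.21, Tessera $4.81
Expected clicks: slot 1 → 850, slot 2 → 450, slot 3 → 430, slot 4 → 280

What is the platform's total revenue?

Per-click bids in order: $8.84 (Talon) > $7.22 (Novara) > $5.54 (Lumen) > $4.81 (Tessera) > $4.21 (Brio)
Slot 1: Talon pays $7.22 × 850 = $6137.00
Slot 2: Novara pays $5.54 × 450 = $2493.00
Slot 3: Lumen pays $4.81 × 430 = $2068.30
Slot 4: Tessera pays $4.21 × 280 = $1178.80
Total = $11877.10

Total revenue: $11877.10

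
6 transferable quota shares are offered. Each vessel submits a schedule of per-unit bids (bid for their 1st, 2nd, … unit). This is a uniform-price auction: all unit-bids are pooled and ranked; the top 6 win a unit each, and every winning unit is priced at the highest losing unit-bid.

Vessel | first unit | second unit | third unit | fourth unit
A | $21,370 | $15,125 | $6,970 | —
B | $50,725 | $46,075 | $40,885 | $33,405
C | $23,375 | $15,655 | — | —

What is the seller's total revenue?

Merging the schedules and taking the best 6: 50,725 (B-1), 46,075 (B-2), 40,885 (B-3), 33,405 (B-4), 23,375 (C-1), 21,370 (A-1)
First bid not allocated: $15,655.
Allocation: A 1, B 4, C 1. Every unit priced at $15,655.
Revenue = 6 × 15,655 = $93,930.

Total revenue: $93,930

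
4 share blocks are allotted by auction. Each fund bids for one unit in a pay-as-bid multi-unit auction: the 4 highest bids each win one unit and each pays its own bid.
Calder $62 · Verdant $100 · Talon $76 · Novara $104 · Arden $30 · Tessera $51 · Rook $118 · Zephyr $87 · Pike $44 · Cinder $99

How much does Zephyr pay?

Zephyr pays $0

Sorting: 118 (Rook), 104 (Novara), 100 (Verdant), 99 (Cinder), 87 (Zephyr), 76 (Talon), …
Top 4: Rook, Novara, Verdant, Cinder.
Zephyr does not win → $0.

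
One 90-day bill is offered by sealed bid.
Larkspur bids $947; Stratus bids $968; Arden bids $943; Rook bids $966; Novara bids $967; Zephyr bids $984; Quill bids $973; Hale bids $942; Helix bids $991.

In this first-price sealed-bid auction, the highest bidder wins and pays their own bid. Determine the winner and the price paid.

Helix pays $991

Bids in order: 991 (Helix) > 984 (Zephyr) > 973 (Quill) > 968 (Stratus) > 967 (Novara) > 966 (Rook) > …
First-price: Helix pays what they bid, $991.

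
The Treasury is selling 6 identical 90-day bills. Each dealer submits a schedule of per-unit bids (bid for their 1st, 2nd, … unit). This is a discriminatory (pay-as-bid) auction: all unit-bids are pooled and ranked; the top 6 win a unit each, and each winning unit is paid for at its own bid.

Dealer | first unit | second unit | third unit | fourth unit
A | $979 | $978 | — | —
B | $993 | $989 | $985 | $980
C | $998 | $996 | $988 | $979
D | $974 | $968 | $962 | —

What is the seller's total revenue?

Total revenue: $5,949

All unit-bids, highest first — top 6: 998 (C-1), 996 (C-2), 993 (B-1), 989 (B-2), 988 (C-3), 985 (B-3)
Next rejected bid: $980 (not a price — pay-as-bid).
Each winning unit pays its own bid.
Revenue = 998 + 996 + 993 + 989 + 988 + 985 = $5,949.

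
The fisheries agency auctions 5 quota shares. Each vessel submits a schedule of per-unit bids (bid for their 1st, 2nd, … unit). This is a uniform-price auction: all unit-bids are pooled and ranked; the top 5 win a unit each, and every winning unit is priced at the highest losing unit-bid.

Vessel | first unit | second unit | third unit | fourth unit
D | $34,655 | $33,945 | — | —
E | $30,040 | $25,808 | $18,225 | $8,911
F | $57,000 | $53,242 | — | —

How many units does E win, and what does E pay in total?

Pooled unit-bids ranked (top 5): 57,000 (F-1), 53,242 (F-2), 34,655 (D-1), 33,945 (D-2), 30,040 (E-1)
The (k+1)-th unit-bid is $25,808.
E wins 1 unit(s) at $25,808 each.

E: 1 unit, pays $25,808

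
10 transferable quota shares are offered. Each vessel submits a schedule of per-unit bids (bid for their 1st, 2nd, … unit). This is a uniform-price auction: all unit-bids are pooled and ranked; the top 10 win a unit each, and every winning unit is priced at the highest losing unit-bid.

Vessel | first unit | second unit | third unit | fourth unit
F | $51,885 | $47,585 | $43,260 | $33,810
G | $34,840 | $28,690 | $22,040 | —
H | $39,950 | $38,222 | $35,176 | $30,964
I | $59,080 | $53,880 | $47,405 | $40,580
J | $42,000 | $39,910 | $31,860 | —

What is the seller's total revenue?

Merging the schedules and taking the best 10: 59,080 (I-1), 53,880 (I-2), 51,885 (F-1), 47,585 (F-2), 47,405 (I-3), 43,260 (F-3), 42,000 (J-1), 40,580 (I-4), 39,950 (H-1), 39,910 (J-2)
Highest rejected unit-bid = $38,222.
Allocation: F 3, H 1, I 4, J 2. Every unit priced at $38,222.
Revenue = 10 × 38,222 = $382,220.

Total revenue: $382,220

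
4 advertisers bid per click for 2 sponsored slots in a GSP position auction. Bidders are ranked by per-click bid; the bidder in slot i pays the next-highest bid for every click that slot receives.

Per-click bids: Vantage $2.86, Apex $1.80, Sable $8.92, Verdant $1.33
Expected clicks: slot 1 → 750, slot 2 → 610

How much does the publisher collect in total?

Ranked by bid: $8.92 (Sable) > $2.86 (Vantage) > $1.80 (Apex) > …
Slot 1: Sable pays $2.86 × 750 = $2145.00
Slot 2: Vantage pays $1.80 × 610 = $1098.00
Total = $3243.00

Total revenue: $3243.00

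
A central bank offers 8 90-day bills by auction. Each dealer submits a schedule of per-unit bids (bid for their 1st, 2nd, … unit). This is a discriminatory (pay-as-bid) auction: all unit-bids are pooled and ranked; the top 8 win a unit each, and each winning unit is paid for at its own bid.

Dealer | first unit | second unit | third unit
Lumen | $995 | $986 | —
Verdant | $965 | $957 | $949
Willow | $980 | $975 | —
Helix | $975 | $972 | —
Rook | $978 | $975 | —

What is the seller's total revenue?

All unit-bids, highest first — top 8: 995 (Lumen-1), 986 (Lumen-2), 980 (Willow-1), 978 (Rook-1), 975 (Willow-2), 975 (Helix-1), 975 (Rook-2), 972 (Helix-2)
Next rejected bid: $965 (not a price — pay-as-bid).
Each winning unit pays its own bid.
Revenue = 995 + 986 + 980 + 978 + 975 + 975 + 975 + 972 = $7,836.

Total revenue: $7,836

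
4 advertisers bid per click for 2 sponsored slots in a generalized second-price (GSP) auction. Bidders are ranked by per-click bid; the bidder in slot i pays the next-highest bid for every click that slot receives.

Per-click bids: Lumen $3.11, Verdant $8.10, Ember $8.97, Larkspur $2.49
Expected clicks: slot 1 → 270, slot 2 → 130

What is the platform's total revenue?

Per-click bids in order: $8.97 (Ember) > $8.10 (Verdant) > $3.11 (Lumen) > …
Slot 1: Ember pays $8.10 × 270 = $2187.00
Slot 2: Verdant pays $3.11 × 130 = $404.30
Total = $2591.30

Total revenue: $2591.30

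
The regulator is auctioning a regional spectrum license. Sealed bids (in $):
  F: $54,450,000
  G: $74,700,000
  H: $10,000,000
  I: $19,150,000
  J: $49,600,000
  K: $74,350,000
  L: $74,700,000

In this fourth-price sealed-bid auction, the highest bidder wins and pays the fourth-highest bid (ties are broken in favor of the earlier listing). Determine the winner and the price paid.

G pays $54,450,000

Bids in order: 74,700,000 (G) > 74,700,000 (L) > 74,350,000 (K) > 54,450,000 (F) > 49,600,000 (J) > 19,150,000 (I) > …
G and L tie at $74,700,000; tie-break gives it to G.
G is highest; pays the fourth-highest bid, $54,450,000.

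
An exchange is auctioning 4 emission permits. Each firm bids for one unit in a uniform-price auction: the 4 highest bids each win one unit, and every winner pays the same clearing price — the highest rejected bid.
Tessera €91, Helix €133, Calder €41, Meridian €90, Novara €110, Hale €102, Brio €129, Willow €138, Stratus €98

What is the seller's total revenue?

Sorting: 138 (Willow), 133 (Helix), 129 (Brio), 110 (Novara), 102 (Hale), 98 (Stratus), …
Winners (4 units): Willow, Helix, Brio, Novara.
First losing bid is Hale's €102, which sets the uniform price.
Total revenue = 4 × €102 = €408.

Total revenue: €408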